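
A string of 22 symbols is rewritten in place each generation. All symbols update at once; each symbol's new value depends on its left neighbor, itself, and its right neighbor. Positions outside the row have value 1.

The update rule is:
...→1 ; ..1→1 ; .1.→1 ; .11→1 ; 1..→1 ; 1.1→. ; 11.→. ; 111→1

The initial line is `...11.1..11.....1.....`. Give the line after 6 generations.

generation 1: 1111..1111.11111111111
generation 2: 111.11111..11111111111
generation 3: 11..1111.1111111111111
generation 4: 1.11111..1111111111111
generation 5: ..1111.111111111111111
generation 6: 11111..111111111111111

11111..111111111111111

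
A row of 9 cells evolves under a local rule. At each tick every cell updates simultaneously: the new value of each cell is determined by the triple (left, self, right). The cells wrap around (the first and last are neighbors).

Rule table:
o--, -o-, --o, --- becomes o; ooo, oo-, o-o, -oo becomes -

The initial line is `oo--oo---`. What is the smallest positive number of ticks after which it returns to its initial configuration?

--oo--ooo
oo--oo---

2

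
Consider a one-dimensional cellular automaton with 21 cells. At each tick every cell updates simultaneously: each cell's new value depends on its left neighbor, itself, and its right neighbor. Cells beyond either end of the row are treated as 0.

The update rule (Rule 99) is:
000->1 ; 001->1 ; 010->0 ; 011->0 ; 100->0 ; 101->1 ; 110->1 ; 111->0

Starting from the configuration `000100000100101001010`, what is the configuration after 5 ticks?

111001111001010010100
001010001010100101001
110100110101001010010
011001011010010100100
101010101100101001001

101010101100101001001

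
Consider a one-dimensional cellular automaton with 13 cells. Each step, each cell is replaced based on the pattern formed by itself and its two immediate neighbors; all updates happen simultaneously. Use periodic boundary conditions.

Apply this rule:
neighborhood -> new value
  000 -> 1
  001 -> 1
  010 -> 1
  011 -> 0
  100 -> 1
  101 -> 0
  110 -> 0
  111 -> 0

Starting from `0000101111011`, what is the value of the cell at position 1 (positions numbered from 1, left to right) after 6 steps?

step 1: 1111100000000
step 2: 0000011111111
step 3: 1111100000000  (repeats step 1; period 2)
step 6: 0000011111111
position 1 holds 0

0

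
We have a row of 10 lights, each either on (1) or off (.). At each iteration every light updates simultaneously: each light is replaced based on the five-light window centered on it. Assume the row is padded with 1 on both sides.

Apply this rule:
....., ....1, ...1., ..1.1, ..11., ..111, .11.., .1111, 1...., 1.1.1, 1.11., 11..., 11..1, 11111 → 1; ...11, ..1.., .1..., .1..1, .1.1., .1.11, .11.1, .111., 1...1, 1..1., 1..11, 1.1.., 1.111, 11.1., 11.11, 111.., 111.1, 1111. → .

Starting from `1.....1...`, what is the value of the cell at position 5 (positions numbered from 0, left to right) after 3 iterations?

.11111....
..11..111.
1.111.1...
position 5 holds .

.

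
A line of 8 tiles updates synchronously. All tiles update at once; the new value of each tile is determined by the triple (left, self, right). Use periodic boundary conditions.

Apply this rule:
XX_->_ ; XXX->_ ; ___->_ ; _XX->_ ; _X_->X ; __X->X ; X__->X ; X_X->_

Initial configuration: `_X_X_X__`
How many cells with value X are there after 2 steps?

1

XX_X_XX_
___X____
count of X: 1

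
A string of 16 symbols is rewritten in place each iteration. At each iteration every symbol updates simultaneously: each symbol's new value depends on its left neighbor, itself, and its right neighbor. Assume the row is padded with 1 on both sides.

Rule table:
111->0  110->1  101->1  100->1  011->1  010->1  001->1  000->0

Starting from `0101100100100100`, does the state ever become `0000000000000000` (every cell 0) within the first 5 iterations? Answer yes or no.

iteration 1: 1111111111111111
iteration 2: 0000000000000000
all cells are 0 at iteration 2

yes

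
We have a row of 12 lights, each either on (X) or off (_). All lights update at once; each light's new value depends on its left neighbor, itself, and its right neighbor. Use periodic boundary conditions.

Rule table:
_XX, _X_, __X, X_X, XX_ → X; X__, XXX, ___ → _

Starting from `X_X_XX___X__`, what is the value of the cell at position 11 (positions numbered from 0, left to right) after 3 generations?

X

XXXXXX__XX_X
_____X_XXXXX
____XXXX___X
position 11 holds X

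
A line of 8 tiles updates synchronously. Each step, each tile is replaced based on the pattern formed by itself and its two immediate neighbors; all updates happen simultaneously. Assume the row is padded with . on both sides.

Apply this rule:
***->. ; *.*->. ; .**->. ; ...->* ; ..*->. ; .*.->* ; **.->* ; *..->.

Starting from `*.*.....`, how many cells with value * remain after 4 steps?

4

step 1: *.*.****
step 2: *.*....*
step 3: *.*.**.*
step 4: *.*..*.*
count of *: 4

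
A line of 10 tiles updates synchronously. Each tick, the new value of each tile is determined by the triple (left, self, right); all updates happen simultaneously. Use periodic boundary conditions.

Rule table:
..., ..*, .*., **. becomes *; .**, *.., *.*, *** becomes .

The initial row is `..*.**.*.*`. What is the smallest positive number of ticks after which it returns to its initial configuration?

.**..*.*.*
..*.**.*.*

2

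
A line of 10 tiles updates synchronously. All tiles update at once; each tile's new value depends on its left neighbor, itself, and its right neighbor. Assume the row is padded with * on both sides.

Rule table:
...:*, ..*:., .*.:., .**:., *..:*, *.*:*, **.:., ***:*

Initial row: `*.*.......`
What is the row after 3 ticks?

.*.*.**.*.

tick 1: .*.******.
tick 2: *.*.****.*
tick 3: .*.*.**.*.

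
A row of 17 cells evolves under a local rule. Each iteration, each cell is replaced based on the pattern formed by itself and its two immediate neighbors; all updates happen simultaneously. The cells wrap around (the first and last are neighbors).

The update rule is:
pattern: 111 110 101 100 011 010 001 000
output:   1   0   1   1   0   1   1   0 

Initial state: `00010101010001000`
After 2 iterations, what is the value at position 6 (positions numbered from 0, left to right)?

1

iteration 1: 00111111111011100
iteration 2: 01011111110101010
position 6 holds 1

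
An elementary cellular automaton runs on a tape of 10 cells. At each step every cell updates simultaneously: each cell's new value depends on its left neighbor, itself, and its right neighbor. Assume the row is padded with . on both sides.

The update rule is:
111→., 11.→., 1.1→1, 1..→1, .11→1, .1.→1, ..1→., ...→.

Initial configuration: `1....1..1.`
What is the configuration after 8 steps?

11...11.11
1.1..1.11.
1111.111.1
1...11..11
11..1.1.1.
1.1.111111
11111.....
1....1....

1....1....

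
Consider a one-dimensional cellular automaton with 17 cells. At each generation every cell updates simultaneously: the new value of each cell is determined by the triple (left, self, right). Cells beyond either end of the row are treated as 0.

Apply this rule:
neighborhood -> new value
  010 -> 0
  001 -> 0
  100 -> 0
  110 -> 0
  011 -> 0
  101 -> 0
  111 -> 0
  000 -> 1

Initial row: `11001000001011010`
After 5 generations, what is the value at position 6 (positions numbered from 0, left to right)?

00000011100000000
11111000001111111
00000011100000000  (repeats generation 1; period 2)
generation 5: 00000011100000000
position 6 holds 1

1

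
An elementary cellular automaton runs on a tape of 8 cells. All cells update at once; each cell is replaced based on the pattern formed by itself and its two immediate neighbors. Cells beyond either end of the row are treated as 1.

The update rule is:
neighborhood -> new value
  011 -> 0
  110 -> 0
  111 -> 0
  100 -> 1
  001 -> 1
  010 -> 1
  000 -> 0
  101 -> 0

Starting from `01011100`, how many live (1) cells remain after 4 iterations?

2

iteration 1: 01000011
iteration 2: 01100100
iteration 3: 00011111
iteration 4: 10100000
count of 1: 2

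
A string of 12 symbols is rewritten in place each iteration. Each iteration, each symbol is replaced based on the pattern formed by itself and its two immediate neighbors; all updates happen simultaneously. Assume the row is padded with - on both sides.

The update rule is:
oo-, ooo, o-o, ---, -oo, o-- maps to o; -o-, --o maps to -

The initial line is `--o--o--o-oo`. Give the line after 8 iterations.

o--o--o--ooo
-o--o--o-ooo
--o--o--oooo
o--o--o-oooo
-o--o--ooooo
--o--o-ooooo
o--o--oooooo
-o--o-oooooo

-o--o-oooooo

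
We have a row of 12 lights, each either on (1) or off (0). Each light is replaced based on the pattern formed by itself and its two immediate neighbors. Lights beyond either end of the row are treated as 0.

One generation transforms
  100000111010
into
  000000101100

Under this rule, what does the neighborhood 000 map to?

0

At position 2 the neighborhood is 000; the next row has 0 there.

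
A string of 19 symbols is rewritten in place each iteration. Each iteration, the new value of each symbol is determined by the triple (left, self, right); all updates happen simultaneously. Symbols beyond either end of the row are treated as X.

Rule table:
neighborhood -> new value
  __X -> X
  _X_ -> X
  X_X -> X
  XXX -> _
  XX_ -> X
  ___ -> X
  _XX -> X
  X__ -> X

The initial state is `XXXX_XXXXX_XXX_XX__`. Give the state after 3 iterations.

___XXX___XXX_XXXXXX
XXXX_XXXXX_XXX_____
___XXX___XXX_XXXXXX

___XXX___XXX_XXXXXX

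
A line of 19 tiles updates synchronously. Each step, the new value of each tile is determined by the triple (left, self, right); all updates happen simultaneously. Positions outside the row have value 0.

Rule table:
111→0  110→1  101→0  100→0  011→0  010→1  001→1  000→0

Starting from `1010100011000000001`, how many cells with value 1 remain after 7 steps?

step 1: 1010100101000000011
step 2: 1010101101000000101
step 3: 1010100101000001101
step 4: 1010101101000010101
step 5: 1010100101000110101
step 6: 1010101101001010101
step 7: 1010100101011010101
count of 1: 10

10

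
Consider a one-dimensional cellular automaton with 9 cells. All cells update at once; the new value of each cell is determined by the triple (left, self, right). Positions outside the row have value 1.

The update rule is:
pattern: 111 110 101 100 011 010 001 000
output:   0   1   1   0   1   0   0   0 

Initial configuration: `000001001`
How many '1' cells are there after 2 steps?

step 1: 000000001
step 2: 000000001
count of 1: 1

1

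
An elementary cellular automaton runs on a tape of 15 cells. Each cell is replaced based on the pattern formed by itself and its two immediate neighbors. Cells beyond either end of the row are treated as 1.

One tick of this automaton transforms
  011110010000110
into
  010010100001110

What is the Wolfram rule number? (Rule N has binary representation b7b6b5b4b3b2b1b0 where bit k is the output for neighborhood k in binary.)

position 2: 111 → 0  (bit 7 = 0)
position 4: 110 → 1  (bit 6 = 1)
position 0: 101 → 0  (bit 5 = 0)
position 5: 100 → 0  (bit 4 = 0)
position 1: 011 → 1  (bit 3 = 1)
position 7: 010 → 0  (bit 2 = 0)
position 6: 001 → 1  (bit 1 = 1)
position 9: 000 → 0  (bit 0 = 0)
bits b7..b0 = 01001010 = 74

74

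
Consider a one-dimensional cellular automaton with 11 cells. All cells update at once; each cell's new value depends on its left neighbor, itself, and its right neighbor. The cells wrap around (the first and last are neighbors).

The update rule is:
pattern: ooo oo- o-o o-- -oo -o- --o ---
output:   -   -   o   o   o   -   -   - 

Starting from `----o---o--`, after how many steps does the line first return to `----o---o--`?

-----o---o-
------o---o
o------o---
-o------o--
--o------o-
---o------o
o---o------
-o---o-----
--o---o----
---o---o---
----o---o--

11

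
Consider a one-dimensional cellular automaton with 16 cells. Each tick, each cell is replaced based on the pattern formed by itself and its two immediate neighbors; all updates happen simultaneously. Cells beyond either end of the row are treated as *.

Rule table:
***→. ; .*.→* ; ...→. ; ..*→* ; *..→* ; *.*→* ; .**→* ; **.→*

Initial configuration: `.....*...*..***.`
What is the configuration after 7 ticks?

.......**...****

tick 1: *...***.*****.**
tick 2: **.**.***...***.
tick 3: .******.**.**.**
tick 4: **....*********.
tick 5: .**..**.......**
tick 6: ********.....**.
tick 7: .......**...****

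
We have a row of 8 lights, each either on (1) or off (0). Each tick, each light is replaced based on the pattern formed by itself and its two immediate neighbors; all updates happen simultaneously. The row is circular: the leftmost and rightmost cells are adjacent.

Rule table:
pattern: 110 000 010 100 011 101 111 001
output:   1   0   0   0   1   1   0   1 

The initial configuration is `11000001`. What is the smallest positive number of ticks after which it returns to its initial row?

01000011
10000111
10001100
00011101
00110110
01111110
11000010
11000101
01001011
10010111
10101100
01011101
10110110
01111111
11000001

15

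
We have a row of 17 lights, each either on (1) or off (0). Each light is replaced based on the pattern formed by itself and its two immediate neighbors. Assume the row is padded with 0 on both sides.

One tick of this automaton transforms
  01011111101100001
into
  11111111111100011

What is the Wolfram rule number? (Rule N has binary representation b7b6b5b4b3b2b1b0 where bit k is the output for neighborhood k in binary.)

238

position 4: 111 → 1  (bit 7 = 1)
position 8: 110 → 1  (bit 6 = 1)
position 2: 101 → 1  (bit 5 = 1)
position 12: 100 → 0  (bit 4 = 0)
position 3: 011 → 1  (bit 3 = 1)
position 1: 010 → 1  (bit 2 = 1)
position 0: 001 → 1  (bit 1 = 1)
position 13: 000 → 0  (bit 0 = 0)
bits b7..b0 = 11101110 = 238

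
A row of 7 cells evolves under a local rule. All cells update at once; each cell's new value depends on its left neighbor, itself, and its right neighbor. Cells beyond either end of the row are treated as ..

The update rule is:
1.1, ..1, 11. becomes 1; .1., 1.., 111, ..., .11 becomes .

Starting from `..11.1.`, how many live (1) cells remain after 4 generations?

2

.1.11..
1.1.1..
.1.1...
1.1....
count of 1: 2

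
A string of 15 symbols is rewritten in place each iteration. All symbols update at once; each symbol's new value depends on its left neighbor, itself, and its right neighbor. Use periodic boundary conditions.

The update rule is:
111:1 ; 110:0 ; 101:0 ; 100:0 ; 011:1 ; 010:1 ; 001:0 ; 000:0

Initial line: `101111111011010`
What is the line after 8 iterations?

101111110010010
101111100010010
101111000010010
101110000010010
101100000010010
101000000010010
101000000010010  (fixed point — unchanged through iteration 8)

101000000010010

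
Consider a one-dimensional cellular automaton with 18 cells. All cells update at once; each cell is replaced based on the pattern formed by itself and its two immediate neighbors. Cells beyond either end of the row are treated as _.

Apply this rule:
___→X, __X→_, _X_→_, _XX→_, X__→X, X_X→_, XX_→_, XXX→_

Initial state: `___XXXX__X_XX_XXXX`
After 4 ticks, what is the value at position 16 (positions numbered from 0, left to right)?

X

XX_____X__________
__XXXX__XXXXXXXXXX
X_____X___________
_XXXX__XXXXXXXXXXX
position 16 holds X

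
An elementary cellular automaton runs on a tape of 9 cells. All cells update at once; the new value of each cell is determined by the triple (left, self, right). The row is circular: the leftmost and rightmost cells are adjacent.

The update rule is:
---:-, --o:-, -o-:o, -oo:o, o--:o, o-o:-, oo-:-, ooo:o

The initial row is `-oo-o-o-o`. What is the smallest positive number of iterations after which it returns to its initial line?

iteration 1: -o--o-o-o
iteration 2: -oo-o-o-o

2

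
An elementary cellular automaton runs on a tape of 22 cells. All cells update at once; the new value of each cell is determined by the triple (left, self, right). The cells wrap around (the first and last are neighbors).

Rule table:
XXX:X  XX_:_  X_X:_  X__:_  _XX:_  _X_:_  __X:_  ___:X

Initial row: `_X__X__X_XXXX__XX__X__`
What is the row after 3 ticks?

__XXXXXX__XX__XXXXX__X

tick 1: __________XX_________X
tick 2: _XXXXXXXX____XXXXXXX__
tick 3: __XXXXXX__XX__XXXXX__X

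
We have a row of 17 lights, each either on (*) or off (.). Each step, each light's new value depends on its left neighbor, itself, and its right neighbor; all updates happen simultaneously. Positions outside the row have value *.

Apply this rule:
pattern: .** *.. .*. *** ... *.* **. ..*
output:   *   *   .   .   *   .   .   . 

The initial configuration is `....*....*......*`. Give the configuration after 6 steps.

***..***..*****.*
...*.*..*.*.....*
**....*....****.*
..***..***.*....*
*.*..*.*....***.*
...*....***.*...*

...*....***.*...*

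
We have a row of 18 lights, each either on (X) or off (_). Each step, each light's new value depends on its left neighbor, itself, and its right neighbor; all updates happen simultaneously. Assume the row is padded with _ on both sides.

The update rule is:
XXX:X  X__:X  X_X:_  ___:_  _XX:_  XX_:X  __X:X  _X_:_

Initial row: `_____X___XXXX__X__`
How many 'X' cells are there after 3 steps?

8

____X_X_X_XXXXX_X_
___X_______XXXX__X
__X_X_____X_XXXXX_
count of X: 8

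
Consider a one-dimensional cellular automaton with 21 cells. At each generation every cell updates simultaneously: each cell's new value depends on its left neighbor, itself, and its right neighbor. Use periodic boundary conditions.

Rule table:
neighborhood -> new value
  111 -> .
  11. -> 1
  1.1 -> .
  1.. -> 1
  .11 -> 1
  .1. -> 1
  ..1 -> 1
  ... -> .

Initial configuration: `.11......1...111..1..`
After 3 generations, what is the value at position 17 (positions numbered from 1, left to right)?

1111....111.11.11111.
1..11..11.1.11.1...1.
111111111.1.11.11.11.
position 17 holds 1

1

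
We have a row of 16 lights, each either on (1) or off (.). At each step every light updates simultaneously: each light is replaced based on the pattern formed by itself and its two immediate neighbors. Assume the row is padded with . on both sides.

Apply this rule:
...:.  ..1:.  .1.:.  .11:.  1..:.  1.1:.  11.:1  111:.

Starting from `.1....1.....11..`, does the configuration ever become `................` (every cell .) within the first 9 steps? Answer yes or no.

yes

step 1: .............1..
step 2: ................
all cells are . at step 2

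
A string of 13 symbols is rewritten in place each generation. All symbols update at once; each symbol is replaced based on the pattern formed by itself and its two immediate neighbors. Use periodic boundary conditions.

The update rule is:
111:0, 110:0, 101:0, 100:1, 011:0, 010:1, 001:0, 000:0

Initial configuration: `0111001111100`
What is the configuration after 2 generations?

0000110000011

0000100000010
0000110000011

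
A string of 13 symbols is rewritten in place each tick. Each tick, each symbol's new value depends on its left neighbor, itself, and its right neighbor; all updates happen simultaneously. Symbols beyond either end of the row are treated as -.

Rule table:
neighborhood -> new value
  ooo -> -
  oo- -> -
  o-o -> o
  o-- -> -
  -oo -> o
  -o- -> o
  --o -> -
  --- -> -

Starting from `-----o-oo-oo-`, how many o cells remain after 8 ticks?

tick 1: -----ooo-oo--
tick 2: -----o--oo---
tick 3: -----o--o----
tick 4: -----o--o----  (fixed point — unchanged through tick 8)
count of o: 2

2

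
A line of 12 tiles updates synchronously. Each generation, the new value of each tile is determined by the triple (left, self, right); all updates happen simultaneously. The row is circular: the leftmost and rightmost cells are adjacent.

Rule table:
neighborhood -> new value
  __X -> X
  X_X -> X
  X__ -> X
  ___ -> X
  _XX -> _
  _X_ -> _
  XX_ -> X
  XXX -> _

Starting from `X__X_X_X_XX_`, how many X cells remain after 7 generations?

generation 1: _XX_X_X_X_XX
generation 2: X_XX_X_X_X_X
generation 3: XX_XX_X_X_X_
generation 4: _XX_XX_X_X_X
generation 5: X_XX_XX_X_X_
generation 6: _X_XX_XX_X_X
generation 7: X_X_XX_XX_X_
count of X: 7

7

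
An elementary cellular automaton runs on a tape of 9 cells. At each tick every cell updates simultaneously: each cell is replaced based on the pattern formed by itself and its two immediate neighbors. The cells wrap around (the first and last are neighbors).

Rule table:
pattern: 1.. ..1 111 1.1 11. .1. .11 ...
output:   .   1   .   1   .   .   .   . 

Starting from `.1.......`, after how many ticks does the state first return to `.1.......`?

9

1........
........1
.......1.
......1..
.....1...
....1....
...1.....
..1......
.1.......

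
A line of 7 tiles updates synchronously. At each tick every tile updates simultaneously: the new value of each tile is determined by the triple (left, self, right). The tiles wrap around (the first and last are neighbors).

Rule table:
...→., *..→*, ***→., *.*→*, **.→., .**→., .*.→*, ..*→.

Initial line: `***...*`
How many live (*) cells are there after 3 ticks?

1

tick 1: ...*...
tick 2: ...**..
tick 3: .....*.
count of *: 1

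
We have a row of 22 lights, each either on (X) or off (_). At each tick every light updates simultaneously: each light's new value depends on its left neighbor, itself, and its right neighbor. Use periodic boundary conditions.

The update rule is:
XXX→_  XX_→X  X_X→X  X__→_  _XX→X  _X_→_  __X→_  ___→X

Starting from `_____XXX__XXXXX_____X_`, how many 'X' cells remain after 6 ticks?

11

XXXX_X_X__X___X_XXX___
X__XX_X_____X__XX_X_X_
___XXX__XXX____XXX_X_X
_X_X_X__X_X_XX_X_XX_X_
__X_X____X_XXXX_XXXX__
X__X__XX__XX__XXX__X_X
count of X: 11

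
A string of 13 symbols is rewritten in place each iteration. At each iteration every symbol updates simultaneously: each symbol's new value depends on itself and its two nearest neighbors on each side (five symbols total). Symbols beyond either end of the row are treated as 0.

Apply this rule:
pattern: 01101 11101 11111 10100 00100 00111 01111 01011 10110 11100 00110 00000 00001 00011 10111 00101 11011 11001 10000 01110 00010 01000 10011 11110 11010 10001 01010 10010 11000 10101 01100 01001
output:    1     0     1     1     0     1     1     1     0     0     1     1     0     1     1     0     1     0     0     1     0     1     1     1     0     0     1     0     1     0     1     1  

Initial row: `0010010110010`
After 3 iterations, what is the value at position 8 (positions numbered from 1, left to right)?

iteration 1: 0001001010001
iteration 2: 1000100111000
iteration 3: 0100011110101
position 8 holds 1

1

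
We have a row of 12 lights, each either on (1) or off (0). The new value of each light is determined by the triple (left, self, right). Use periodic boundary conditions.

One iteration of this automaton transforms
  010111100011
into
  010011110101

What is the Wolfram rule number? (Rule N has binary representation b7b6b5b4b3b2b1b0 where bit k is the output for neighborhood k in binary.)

214

position 4: 111 → 1  (bit 7 = 1)
position 6: 110 → 1  (bit 6 = 1)
position 0: 101 → 0  (bit 5 = 0)
position 7: 100 → 1  (bit 4 = 1)
position 3: 011 → 0  (bit 3 = 0)
position 1: 010 → 1  (bit 2 = 1)
position 9: 001 → 1  (bit 1 = 1)
position 8: 000 → 0  (bit 0 = 0)
bits b7..b0 = 11010110 = 214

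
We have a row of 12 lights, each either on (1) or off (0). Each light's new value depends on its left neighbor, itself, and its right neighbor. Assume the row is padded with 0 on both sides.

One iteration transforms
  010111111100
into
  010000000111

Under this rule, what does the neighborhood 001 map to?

0

At position 0 the neighborhood is 001; the next row has 0 there.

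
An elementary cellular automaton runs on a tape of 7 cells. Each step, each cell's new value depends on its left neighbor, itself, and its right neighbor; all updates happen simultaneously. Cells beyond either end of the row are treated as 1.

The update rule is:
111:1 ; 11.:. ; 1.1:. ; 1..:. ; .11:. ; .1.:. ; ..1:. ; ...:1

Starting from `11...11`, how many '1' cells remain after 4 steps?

3

1..1..1
.......
.11111.
..111..
count of 1: 3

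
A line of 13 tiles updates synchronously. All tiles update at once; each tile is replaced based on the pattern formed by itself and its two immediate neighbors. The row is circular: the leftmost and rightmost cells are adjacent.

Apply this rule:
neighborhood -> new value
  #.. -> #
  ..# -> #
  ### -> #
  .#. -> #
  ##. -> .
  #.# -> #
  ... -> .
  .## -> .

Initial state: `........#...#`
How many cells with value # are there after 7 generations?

generation 1: #......###.##
generation 2: .#....#.#.#.#
generation 3: ###..########
generation 4: ##.##.#######
generation 5: #.#..#.######
generation 6: .######.#####
generation 7: #.####.#.###.
count of #: 9

9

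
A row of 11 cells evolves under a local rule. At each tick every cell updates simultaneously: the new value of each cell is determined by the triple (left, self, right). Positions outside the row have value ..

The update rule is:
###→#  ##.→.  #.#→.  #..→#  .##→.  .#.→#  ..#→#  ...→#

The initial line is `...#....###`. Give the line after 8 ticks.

tick 1: ########.#.
tick 2: .######..##
tick 3: #.####.##..
tick 4: #..##....##
tick 5: ###..####..
tick 6: .#.##.##.##
tick 7: ##.........
tick 8: ..#########

..#########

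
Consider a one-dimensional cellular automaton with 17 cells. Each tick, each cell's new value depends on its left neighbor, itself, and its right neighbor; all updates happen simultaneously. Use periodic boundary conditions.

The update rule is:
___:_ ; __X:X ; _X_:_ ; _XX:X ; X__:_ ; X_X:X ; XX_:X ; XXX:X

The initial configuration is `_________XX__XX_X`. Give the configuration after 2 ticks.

_______XXXXXXXXX_

________XXX_XXXX_
_______XXXXXXXXX_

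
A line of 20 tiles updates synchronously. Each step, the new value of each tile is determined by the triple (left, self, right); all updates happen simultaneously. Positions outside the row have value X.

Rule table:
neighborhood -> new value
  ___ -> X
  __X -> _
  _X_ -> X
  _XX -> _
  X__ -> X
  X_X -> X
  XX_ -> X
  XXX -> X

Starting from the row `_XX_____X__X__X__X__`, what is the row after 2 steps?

step 1: X_XXXXX_XX_XX_XX_XX_
step 2: XX_XXXXX_XX_XX_XX_XX

XX_XXXXX_XX_XX_XX_XX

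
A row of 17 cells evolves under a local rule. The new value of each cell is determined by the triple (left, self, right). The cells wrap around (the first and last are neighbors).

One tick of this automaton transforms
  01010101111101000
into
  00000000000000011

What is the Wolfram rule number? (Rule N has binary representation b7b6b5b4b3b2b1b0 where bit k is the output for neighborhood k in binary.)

position 8: 111 → 0  (bit 7 = 0)
position 11: 110 → 0  (bit 6 = 0)
position 2: 101 → 0  (bit 5 = 0)
position 14: 100 → 0  (bit 4 = 0)
position 7: 011 → 0  (bit 3 = 0)
position 1: 010 → 0  (bit 2 = 0)
position 0: 001 → 0  (bit 1 = 0)
position 15: 000 → 1  (bit 0 = 1)
bits b7..b0 = 00000001 = 1

1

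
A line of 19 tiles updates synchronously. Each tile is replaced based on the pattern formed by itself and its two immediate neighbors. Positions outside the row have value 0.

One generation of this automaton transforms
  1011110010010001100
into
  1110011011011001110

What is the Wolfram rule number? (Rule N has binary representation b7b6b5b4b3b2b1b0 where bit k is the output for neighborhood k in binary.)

position 3: 111 → 0  (bit 7 = 0)
position 5: 110 → 1  (bit 6 = 1)
position 1: 101 → 1  (bit 5 = 1)
position 6: 100 → 1  (bit 4 = 1)
position 2: 011 → 1  (bit 3 = 1)
position 0: 010 → 1  (bit 2 = 1)
position 7: 001 → 0  (bit 1 = 0)
position 13: 000 → 0  (bit 0 = 0)
bits b7..b0 = 01111100 = 124

124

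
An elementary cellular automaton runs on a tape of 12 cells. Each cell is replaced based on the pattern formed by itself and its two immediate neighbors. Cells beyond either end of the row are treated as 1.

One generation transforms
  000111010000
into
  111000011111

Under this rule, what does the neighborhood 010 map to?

1

At position 7 the neighborhood is 010; the next row has 1 there.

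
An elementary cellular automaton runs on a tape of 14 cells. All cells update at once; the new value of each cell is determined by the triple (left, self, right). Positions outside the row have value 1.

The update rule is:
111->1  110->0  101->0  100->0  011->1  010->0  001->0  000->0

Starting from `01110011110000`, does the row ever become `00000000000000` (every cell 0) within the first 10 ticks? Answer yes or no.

yes

01100011100000
01000011000000
00000010000000
00000000000000
all cells are 0 at tick 4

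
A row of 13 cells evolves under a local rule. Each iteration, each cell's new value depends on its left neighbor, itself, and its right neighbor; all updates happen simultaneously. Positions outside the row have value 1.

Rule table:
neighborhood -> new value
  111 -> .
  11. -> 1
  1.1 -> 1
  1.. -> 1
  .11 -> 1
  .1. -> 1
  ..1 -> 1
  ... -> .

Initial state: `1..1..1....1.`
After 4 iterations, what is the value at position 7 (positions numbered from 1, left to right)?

1

11111111..111
.......1111..
1.....11..111
11...111111..
position 7 holds 1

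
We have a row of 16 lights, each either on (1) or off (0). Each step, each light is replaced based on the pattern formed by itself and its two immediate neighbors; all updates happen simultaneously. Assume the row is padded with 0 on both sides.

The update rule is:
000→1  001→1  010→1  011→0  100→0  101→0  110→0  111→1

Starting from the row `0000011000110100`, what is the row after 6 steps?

1111100011000101
0111001100011101
1010010001101001
1010110110001011
1010000000111000
1010111111010011

1010111111010011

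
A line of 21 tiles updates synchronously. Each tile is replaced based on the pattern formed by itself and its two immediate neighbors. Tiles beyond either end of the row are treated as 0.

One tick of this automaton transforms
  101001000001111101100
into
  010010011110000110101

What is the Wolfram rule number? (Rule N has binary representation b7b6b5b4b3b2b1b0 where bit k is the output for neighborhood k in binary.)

position 12: 111 → 0  (bit 7 = 0)
position 15: 110 → 1  (bit 6 = 1)
position 1: 101 → 1  (bit 5 = 1)
position 3: 100 → 0  (bit 4 = 0)
position 11: 011 → 0  (bit 3 = 0)
position 0: 010 → 0  (bit 2 = 0)
position 4: 001 → 1  (bit 1 = 1)
position 7: 000 → 1  (bit 0 = 1)
bits b7..b0 = 01100011 = 99

99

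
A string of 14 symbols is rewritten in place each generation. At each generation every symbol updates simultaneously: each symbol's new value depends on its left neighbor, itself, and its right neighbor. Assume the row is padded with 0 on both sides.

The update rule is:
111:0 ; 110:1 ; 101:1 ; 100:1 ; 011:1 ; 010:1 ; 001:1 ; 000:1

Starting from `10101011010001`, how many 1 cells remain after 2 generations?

2

generation 1: 11111111111111
generation 2: 10000000000001
count of 1: 2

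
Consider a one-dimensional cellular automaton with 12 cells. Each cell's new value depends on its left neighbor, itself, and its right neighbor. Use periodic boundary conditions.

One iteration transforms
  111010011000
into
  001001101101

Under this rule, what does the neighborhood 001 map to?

1

At position 6 the neighborhood is 001; the next row has 1 there.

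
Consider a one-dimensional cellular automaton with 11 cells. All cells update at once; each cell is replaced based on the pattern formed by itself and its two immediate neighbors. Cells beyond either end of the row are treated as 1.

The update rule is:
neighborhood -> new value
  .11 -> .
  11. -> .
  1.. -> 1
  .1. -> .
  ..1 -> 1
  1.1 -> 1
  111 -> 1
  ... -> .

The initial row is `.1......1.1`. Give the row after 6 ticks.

1.1....1.1.
.1.1..1.1.1
1.1.11.1.1.
.1.1..1.1.1  (repeats tick 2; period 2)
tick 6: .1.1..1.1.1

.1.1..1.1.1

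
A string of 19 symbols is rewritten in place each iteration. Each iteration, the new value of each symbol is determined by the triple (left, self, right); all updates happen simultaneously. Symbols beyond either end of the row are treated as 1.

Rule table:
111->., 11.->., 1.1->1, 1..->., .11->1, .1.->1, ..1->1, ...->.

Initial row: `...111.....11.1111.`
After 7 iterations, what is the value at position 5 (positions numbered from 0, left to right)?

..11......11.11...1
.11......11.11...11
11......11.11...11.
.......11.11...11.1
......11.11...11.11
.....11.11...11.11.
....11.11...11.11.1
position 5 holds 1

1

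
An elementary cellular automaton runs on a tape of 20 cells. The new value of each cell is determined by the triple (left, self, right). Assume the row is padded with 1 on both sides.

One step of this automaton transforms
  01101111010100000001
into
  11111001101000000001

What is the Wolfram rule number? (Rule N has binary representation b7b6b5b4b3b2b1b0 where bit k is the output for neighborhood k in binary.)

104

position 5: 111 → 0  (bit 7 = 0)
position 2: 110 → 1  (bit 6 = 1)
position 0: 101 → 1  (bit 5 = 1)
position 12: 100 → 0  (bit 4 = 0)
position 1: 011 → 1  (bit 3 = 1)
position 9: 010 → 0  (bit 2 = 0)
position 18: 001 → 0  (bit 1 = 0)
position 13: 000 → 0  (bit 0 = 0)
bits b7..b0 = 01101000 = 104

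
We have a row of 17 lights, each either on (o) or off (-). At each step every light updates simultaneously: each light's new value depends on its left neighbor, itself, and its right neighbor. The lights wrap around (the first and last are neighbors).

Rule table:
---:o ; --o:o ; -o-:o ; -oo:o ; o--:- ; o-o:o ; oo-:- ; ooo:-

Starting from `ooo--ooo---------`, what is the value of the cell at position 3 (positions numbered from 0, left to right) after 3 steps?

step 1: o---oo---oooooooo
step 2: --ooo--ooo-------
step 3: ooo---oo---oooooo
position 3 holds -

-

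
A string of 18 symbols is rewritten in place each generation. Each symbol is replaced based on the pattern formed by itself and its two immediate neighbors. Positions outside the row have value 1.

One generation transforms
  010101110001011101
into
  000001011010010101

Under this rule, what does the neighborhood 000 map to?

At position 9 the neighborhood is 000; the next row has 0 there.

0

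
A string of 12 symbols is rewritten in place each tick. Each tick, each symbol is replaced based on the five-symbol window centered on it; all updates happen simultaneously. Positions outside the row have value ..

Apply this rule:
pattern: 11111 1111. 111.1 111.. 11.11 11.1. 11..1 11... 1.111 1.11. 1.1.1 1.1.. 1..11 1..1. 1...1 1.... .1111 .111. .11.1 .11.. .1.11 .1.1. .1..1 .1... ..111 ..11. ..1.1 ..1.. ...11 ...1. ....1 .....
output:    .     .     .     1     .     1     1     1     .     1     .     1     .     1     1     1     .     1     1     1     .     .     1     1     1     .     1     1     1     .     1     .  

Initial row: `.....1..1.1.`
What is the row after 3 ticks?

...1.1111.11
.1.1......11
.1.111..11.1

.1.111..11.1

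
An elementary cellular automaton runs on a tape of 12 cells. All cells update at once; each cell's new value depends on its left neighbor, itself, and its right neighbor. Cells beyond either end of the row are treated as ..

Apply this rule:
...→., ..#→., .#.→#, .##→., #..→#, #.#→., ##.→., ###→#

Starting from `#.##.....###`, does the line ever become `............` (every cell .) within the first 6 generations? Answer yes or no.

#...#.....#.
##..##....##
..#...#.....
..##..##....
....#...#...
....##..##..
generation 6 is ....##..##.., still not uniform .

no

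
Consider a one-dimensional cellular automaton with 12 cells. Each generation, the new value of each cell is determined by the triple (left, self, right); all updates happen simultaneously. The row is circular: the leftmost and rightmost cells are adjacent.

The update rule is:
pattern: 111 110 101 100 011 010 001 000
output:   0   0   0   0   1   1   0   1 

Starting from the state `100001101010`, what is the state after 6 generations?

101001001010

101101001010
101001001010
101001001010  (fixed point — unchanged through generation 6)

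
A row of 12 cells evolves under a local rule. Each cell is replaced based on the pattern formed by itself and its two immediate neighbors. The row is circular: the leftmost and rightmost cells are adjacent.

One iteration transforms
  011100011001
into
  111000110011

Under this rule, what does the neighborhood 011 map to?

At position 1 the neighborhood is 011; the next row has 1 there.

1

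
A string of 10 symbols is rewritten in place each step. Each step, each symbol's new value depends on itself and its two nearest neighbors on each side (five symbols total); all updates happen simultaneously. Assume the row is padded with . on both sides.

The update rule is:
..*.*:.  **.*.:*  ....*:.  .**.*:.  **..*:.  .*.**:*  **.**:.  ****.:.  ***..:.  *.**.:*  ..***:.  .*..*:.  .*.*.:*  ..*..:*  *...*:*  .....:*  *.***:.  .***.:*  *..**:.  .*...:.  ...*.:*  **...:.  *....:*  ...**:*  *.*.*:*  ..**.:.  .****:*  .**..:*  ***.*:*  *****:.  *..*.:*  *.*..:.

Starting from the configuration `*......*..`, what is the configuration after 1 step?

*.***.**.*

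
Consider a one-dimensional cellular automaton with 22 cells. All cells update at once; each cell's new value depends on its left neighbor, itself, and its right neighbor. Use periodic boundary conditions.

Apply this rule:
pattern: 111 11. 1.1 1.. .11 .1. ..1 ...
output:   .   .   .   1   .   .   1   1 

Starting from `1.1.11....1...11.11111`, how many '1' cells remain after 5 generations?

8

......1111.111........
111111........11111111
......11111111........
111111........11111111  (repeats generation 2; period 2)
generation 5: ......11111111........
count of 1: 8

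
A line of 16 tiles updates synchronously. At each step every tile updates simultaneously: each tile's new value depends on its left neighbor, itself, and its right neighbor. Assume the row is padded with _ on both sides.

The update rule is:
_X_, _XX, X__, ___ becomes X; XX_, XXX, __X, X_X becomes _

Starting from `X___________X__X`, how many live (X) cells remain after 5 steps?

14

XXXXXXXXXXX_XX_X
X___________X__X  (repeats step 0; period 2)
step 5: XXXXXXXXXXX_XX_X
count of X: 14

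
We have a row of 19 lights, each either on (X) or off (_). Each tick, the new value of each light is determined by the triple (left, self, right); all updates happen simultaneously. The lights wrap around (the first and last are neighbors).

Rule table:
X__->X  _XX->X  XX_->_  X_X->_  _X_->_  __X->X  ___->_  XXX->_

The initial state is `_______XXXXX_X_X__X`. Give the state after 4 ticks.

tick 1: X_____XX________XX_
tick 2: _X___XX_X______XX__
tick 3: X_X_XX___X____XX_X_
tick 4: ____X_X_X_X__XX____

____X_X_X_X__XX____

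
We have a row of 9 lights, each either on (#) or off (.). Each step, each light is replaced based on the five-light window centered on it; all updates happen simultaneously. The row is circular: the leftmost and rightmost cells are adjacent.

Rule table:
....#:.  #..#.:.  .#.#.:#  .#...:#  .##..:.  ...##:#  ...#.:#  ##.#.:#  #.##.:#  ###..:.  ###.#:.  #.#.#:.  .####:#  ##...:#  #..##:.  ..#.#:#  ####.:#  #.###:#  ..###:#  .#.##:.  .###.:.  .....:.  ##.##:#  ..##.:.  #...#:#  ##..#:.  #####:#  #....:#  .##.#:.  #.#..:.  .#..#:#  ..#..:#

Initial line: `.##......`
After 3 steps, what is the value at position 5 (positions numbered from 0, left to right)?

.

step 1: #..##....
step 2: ##...##.#
step 3: ..###..##
position 5 holds .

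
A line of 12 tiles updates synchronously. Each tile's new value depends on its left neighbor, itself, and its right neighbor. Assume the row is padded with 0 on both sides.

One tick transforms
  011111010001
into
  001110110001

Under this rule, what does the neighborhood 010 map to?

At position 7 the neighborhood is 010; the next row has 1 there.

1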